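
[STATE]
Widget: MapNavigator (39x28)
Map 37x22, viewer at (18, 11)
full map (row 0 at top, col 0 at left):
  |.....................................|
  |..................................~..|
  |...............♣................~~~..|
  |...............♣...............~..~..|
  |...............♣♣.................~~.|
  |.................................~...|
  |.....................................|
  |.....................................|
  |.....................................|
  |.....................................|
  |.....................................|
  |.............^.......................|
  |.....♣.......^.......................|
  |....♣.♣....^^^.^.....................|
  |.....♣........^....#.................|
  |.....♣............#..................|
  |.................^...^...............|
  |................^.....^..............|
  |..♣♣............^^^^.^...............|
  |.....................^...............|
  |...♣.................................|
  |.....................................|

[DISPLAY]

                                       
                                       
                                       
 ..................................... 
 ..................................~.. 
 ...............♣................~~~.. 
 ...............♣...............~..~.. 
 ...............♣♣.................~~. 
 .................................~... 
 ..................................... 
 ..................................... 
 ..................................... 
 ..................................... 
 ..................................... 
 .............^....@.................. 
 .....♣.......^....................... 
 ....♣.♣....^^^.^..................... 
 .....♣........^....#................. 
 .....♣............#.................. 
 .................^...^............... 
 ................^.....^.............. 
 ..♣♣............^^^^.^............... 
 .....................^............... 
 ...♣................................. 
 ..................................... 
                                       
                                       
                                       


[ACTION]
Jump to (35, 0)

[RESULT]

                                       
                                       
                                       
                                       
                                       
                                       
                                       
                                       
                                       
                                       
                                       
                                       
                                       
                                       
...................@.                  
..................~..                  
................~~~..                  
...............~..~..                  
♣.................~~.                  
.................~...                  
.....................                  
.....................                  
.....................                  
.....................                  
.....................                  
.....................                  
.....................                  
.....................                  


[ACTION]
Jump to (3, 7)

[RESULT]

                                       
                                       
                                       
                                       
                                       
                                       
                                       
                .......................
                .......................
                ...............♣.......
                ...............♣.......
                ...............♣♣......
                .......................
                .......................
                ...@...................
                .......................
                .......................
                .......................
                .............^.........
                .....♣.......^.........
                ....♣.♣....^^^.^.......
                .....♣........^....#...
                .....♣............#....
                .................^...^.
                ................^.....^
                ..♣♣............^^^^.^.
                .....................^.
                ...♣...................


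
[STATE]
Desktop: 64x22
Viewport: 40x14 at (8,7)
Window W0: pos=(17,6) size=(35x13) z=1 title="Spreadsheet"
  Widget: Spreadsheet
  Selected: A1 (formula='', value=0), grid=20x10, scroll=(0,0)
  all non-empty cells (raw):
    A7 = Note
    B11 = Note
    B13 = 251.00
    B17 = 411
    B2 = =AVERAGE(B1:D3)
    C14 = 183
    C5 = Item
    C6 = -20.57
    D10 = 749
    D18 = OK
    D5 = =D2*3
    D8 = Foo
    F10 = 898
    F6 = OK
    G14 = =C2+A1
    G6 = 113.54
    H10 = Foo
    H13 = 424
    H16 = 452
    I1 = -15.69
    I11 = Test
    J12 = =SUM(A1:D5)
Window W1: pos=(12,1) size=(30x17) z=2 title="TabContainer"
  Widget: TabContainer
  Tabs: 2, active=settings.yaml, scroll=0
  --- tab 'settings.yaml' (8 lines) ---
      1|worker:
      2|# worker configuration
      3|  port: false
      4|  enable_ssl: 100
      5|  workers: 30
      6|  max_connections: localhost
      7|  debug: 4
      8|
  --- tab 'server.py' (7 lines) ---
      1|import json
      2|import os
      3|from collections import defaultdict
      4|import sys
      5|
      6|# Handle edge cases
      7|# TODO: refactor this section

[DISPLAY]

    ┃# worker configuration      ┃      
    ┃  port: false               ┃──────
    ┃  enable_ssl: 100           ┃      
    ┃  workers: 30               ┃      
    ┃  max_connections: localhost┃------
    ┃  debug: 4                  ┃   0  
    ┃                            ┃   0  
    ┃                            ┃   0  
    ┃                            ┃   0  
    ┃                            ┃      
    ┗━━━━━━━━━━━━━━━━━━━━━━━━━━━━┛0.57  
         ┗━━━━━━━━━━━━━━━━━━━━━━━━━━━━━━
                                        
                                        


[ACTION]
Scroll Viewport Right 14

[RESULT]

configuration      ┃         ┃          
alse               ┃─────────┨          
ssl: 100           ┃         ┃          
: 30               ┃       D ┃          
nections: localhost┃---------┃          
4                  ┃   0     ┃          
                   ┃   0     ┃          
                   ┃   0     ┃          
                   ┃   0     ┃          
                   ┃         ┃          
━━━━━━━━━━━━━━━━━━━┛0.57     ┃          
━━━━━━━━━━━━━━━━━━━━━━━━━━━━━┛          
                                        
                                        


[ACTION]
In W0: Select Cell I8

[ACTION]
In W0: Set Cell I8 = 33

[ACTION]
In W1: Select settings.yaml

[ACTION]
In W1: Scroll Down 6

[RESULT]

                   ┃         ┃          
                   ┃─────────┨          
                   ┃         ┃          
                   ┃       D ┃          
                   ┃---------┃          
                   ┃   0     ┃          
                   ┃   0     ┃          
                   ┃   0     ┃          
                   ┃   0     ┃          
                   ┃         ┃          
━━━━━━━━━━━━━━━━━━━┛0.57     ┃          
━━━━━━━━━━━━━━━━━━━━━━━━━━━━━┛          
                                        
                                        


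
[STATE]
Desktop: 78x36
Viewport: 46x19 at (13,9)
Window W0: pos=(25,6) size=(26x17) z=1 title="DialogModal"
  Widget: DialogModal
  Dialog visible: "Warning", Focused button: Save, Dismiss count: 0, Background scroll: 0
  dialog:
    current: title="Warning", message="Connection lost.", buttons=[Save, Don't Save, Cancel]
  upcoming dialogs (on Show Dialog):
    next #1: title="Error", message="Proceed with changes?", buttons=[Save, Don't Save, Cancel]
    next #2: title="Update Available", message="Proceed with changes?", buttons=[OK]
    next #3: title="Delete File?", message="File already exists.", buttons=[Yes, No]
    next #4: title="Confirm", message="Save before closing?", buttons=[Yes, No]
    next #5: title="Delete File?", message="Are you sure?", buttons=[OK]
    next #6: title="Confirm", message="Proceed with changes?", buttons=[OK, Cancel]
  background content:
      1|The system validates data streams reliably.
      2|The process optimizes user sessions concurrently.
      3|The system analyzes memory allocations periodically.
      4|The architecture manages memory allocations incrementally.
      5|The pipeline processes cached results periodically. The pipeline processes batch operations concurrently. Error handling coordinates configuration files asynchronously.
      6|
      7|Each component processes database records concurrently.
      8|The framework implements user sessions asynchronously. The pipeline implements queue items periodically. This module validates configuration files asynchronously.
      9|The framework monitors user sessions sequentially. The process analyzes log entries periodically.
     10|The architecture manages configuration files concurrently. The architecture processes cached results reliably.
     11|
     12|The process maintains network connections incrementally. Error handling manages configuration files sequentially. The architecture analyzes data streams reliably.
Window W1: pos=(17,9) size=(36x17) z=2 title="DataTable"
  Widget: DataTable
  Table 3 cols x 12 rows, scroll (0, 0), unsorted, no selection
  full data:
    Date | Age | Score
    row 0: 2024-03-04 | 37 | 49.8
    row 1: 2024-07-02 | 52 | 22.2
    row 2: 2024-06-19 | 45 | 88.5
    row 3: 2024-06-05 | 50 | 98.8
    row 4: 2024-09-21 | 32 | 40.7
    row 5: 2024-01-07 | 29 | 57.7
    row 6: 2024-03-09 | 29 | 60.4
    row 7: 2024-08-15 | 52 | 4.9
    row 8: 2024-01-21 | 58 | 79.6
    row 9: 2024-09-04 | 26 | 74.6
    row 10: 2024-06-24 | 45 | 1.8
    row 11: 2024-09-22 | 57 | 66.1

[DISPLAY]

    ┏━━━━━━━━━━━━━━━━━━━━━━━━━━━━━━━━━━┓      
    ┃ DataTable                        ┃      
    ┠──────────────────────────────────┨      
    ┃Date      │Age│Score              ┃      
    ┃──────────┼───┼─────              ┃      
    ┃2024-03-04│37 │49.8               ┃      
    ┃2024-07-02│52 │22.2               ┃      
    ┃2024-06-19│45 │88.5               ┃      
    ┃2024-06-05│50 │98.8               ┃      
    ┃2024-09-21│32 │40.7               ┃      
    ┃2024-01-07│29 │57.7               ┃      
    ┃2024-03-09│29 │60.4               ┃      
    ┃2024-08-15│52 │4.9                ┃      
    ┃2024-01-21│58 │79.6               ┃      
    ┃2024-09-04│26 │74.6               ┃      
    ┃2024-06-24│45 │1.8                ┃      
    ┗━━━━━━━━━━━━━━━━━━━━━━━━━━━━━━━━━━┛      
                                              
                                              


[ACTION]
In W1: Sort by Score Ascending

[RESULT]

    ┏━━━━━━━━━━━━━━━━━━━━━━━━━━━━━━━━━━┓      
    ┃ DataTable                        ┃      
    ┠──────────────────────────────────┨      
    ┃Date      │Age│Scor▲              ┃      
    ┃──────────┼───┼─────              ┃      
    ┃2024-06-24│45 │1.8                ┃      
    ┃2024-08-15│52 │4.9                ┃      
    ┃2024-07-02│52 │22.2               ┃      
    ┃2024-09-21│32 │40.7               ┃      
    ┃2024-03-04│37 │49.8               ┃      
    ┃2024-01-07│29 │57.7               ┃      
    ┃2024-03-09│29 │60.4               ┃      
    ┃2024-09-22│57 │66.1               ┃      
    ┃2024-09-04│26 │74.6               ┃      
    ┃2024-01-21│58 │79.6               ┃      
    ┃2024-06-19│45 │88.5               ┃      
    ┗━━━━━━━━━━━━━━━━━━━━━━━━━━━━━━━━━━┛      
                                              
                                              


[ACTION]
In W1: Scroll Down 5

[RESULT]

    ┏━━━━━━━━━━━━━━━━━━━━━━━━━━━━━━━━━━┓      
    ┃ DataTable                        ┃      
    ┠──────────────────────────────────┨      
    ┃Date      │Age│Scor▲              ┃      
    ┃──────────┼───┼─────              ┃      
    ┃2024-08-15│52 │4.9                ┃      
    ┃2024-07-02│52 │22.2               ┃      
    ┃2024-09-21│32 │40.7               ┃      
    ┃2024-03-04│37 │49.8               ┃      
    ┃2024-01-07│29 │57.7               ┃      
    ┃2024-03-09│29 │60.4               ┃      
    ┃2024-09-22│57 │66.1               ┃      
    ┃2024-09-04│26 │74.6               ┃      
    ┃2024-01-21│58 │79.6               ┃      
    ┃2024-06-19│45 │88.5               ┃      
    ┃2024-06-05│50 │98.8               ┃      
    ┗━━━━━━━━━━━━━━━━━━━━━━━━━━━━━━━━━━┛      
                                              
                                              


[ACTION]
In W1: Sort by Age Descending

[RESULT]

    ┏━━━━━━━━━━━━━━━━━━━━━━━━━━━━━━━━━━┓      
    ┃ DataTable                        ┃      
    ┠──────────────────────────────────┨      
    ┃Date      │Ag▼│Score              ┃      
    ┃──────────┼───┼─────              ┃      
    ┃2024-09-22│57 │66.1               ┃      
    ┃2024-08-15│52 │4.9                ┃      
    ┃2024-07-02│52 │22.2               ┃      
    ┃2024-06-05│50 │98.8               ┃      
    ┃2024-06-24│45 │1.8                ┃      
    ┃2024-06-19│45 │88.5               ┃      
    ┃2024-03-04│37 │49.8               ┃      
    ┃2024-09-21│32 │40.7               ┃      
    ┃2024-01-07│29 │57.7               ┃      
    ┃2024-03-09│29 │60.4               ┃      
    ┃2024-09-04│26 │74.6               ┃      
    ┗━━━━━━━━━━━━━━━━━━━━━━━━━━━━━━━━━━┛      
                                              
                                              


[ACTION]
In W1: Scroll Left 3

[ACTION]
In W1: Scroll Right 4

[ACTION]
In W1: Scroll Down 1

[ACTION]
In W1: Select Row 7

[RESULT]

    ┏━━━━━━━━━━━━━━━━━━━━━━━━━━━━━━━━━━┓      
    ┃ DataTable                        ┃      
    ┠──────────────────────────────────┨      
    ┃Date      │Ag▼│Score              ┃      
    ┃──────────┼───┼─────              ┃      
    ┃2024-09-22│57 │66.1               ┃      
    ┃2024-08-15│52 │4.9                ┃      
    ┃2024-07-02│52 │22.2               ┃      
    ┃2024-06-05│50 │98.8               ┃      
    ┃2024-06-24│45 │1.8                ┃      
    ┃2024-06-19│45 │88.5               ┃      
    ┃>024-03-04│37 │49.8               ┃      
    ┃2024-09-21│32 │40.7               ┃      
    ┃2024-01-07│29 │57.7               ┃      
    ┃2024-03-09│29 │60.4               ┃      
    ┃2024-09-04│26 │74.6               ┃      
    ┗━━━━━━━━━━━━━━━━━━━━━━━━━━━━━━━━━━┛      
                                              
                                              


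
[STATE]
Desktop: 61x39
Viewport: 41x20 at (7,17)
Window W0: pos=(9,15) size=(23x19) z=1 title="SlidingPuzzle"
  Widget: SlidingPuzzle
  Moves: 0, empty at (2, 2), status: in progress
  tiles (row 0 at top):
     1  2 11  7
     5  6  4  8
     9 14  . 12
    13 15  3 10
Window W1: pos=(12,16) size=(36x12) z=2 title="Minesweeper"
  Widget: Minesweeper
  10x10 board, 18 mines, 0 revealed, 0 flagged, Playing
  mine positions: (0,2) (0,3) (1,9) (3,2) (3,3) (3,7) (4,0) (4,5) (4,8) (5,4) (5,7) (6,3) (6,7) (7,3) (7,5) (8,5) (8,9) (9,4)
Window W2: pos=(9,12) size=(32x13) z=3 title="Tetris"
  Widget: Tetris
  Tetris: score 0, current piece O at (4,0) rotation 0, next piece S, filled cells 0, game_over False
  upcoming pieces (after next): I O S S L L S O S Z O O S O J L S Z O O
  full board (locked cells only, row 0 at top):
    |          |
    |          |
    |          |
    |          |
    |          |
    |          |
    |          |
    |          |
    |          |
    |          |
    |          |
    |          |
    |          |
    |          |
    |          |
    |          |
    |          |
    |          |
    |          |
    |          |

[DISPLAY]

  ┃          │░░                 ┃      ┃
  ┃          │                   ┃──────┨
  ┃          │                   ┃      ┃
  ┃          │                   ┃      ┃
  ┃          │Score:             ┃      ┃
  ┃          │0                  ┃      ┃
  ┃          │                   ┃      ┃
  ┗━━━━━━━━━━━━━━━━━━━━━━━━━━━━━━┛      ┃
  ┃│ ┃■■■■■■■■■■                        ┃
  ┃└─┃■■■■■■■■■■                        ┃
  ┃Mo┗━━━━━━━━━━━━━━━━━━━━━━━━━━━━━━━━━━┛
  ┃                     ┃                
  ┃                     ┃                
  ┃                     ┃                
  ┃                     ┃                
  ┃                     ┃                
  ┗━━━━━━━━━━━━━━━━━━━━━┛                
                                         
                                         
                                         


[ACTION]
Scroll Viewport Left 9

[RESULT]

         ┃          │░░                 ┃
         ┃          │                   ┃
         ┃          │                   ┃
         ┃          │                   ┃
         ┃          │Score:             ┃
         ┃          │0                  ┃
         ┃          │                   ┃
         ┗━━━━━━━━━━━━━━━━━━━━━━━━━━━━━━┛
         ┃│ ┃■■■■■■■■■■                  
         ┃└─┃■■■■■■■■■■                  
         ┃Mo┗━━━━━━━━━━━━━━━━━━━━━━━━━━━━
         ┃                     ┃         
         ┃                     ┃         
         ┃                     ┃         
         ┃                     ┃         
         ┃                     ┃         
         ┗━━━━━━━━━━━━━━━━━━━━━┛         
                                         
                                         
                                         


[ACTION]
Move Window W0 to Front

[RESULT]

         ┠─────────────────────┨        ┃
         ┃┌────┬────┬────┬────┐┃        ┃
         ┃│  1 │  2 │ 11 │  7 │┃        ┃
         ┃├────┼────┼────┼────┤┃        ┃
         ┃│  5 │  6 │  4 │  8 │┃        ┃
         ┃├────┼────┼────┼────┤┃        ┃
         ┃│  9 │ 14 │    │ 12 │┃        ┃
         ┃├────┼────┼────┼────┤┃━━━━━━━━┛
         ┃│ 13 │ 15 │  3 │ 10 │┃         
         ┃└────┴────┴────┴────┘┃         
         ┃Moves: 0             ┃━━━━━━━━━
         ┃                     ┃         
         ┃                     ┃         
         ┃                     ┃         
         ┃                     ┃         
         ┃                     ┃         
         ┗━━━━━━━━━━━━━━━━━━━━━┛         
                                         
                                         
                                         


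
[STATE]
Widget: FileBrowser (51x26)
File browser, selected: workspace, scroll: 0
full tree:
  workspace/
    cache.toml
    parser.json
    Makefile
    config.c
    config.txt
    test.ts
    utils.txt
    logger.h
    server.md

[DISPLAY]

> [-] workspace/                                   
    cache.toml                                     
    parser.json                                    
    Makefile                                       
    config.c                                       
    config.txt                                     
    test.ts                                        
    utils.txt                                      
    logger.h                                       
    server.md                                      
                                                   
                                                   
                                                   
                                                   
                                                   
                                                   
                                                   
                                                   
                                                   
                                                   
                                                   
                                                   
                                                   
                                                   
                                                   
                                                   


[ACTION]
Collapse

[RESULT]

> [+] workspace/                                   
                                                   
                                                   
                                                   
                                                   
                                                   
                                                   
                                                   
                                                   
                                                   
                                                   
                                                   
                                                   
                                                   
                                                   
                                                   
                                                   
                                                   
                                                   
                                                   
                                                   
                                                   
                                                   
                                                   
                                                   
                                                   


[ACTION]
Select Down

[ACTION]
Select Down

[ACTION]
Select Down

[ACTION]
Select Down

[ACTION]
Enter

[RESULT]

> [-] workspace/                                   
    cache.toml                                     
    parser.json                                    
    Makefile                                       
    config.c                                       
    config.txt                                     
    test.ts                                        
    utils.txt                                      
    logger.h                                       
    server.md                                      
                                                   
                                                   
                                                   
                                                   
                                                   
                                                   
                                                   
                                                   
                                                   
                                                   
                                                   
                                                   
                                                   
                                                   
                                                   
                                                   


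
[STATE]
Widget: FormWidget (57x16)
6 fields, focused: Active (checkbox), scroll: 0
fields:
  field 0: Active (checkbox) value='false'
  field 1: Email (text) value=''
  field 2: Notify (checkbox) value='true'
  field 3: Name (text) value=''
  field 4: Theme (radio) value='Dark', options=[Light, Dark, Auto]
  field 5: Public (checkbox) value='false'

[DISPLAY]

> Active:     [ ]                                        
  Email:      [                                         ]
  Notify:     [x]                                        
  Name:       [                                         ]
  Theme:      ( ) Light  (●) Dark  ( ) Auto              
  Public:     [ ]                                        
                                                         
                                                         
                                                         
                                                         
                                                         
                                                         
                                                         
                                                         
                                                         
                                                         


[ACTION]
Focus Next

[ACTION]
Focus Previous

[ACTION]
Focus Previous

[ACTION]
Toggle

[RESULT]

  Active:     [ ]                                        
  Email:      [                                         ]
  Notify:     [x]                                        
  Name:       [                                         ]
  Theme:      ( ) Light  (●) Dark  ( ) Auto              
> Public:     [x]                                        
                                                         
                                                         
                                                         
                                                         
                                                         
                                                         
                                                         
                                                         
                                                         
                                                         


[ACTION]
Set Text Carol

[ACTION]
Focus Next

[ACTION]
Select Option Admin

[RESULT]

> Active:     [ ]                                        
  Email:      [                                         ]
  Notify:     [x]                                        
  Name:       [                                         ]
  Theme:      ( ) Light  (●) Dark  ( ) Auto              
  Public:     [x]                                        
                                                         
                                                         
                                                         
                                                         
                                                         
                                                         
                                                         
                                                         
                                                         
                                                         


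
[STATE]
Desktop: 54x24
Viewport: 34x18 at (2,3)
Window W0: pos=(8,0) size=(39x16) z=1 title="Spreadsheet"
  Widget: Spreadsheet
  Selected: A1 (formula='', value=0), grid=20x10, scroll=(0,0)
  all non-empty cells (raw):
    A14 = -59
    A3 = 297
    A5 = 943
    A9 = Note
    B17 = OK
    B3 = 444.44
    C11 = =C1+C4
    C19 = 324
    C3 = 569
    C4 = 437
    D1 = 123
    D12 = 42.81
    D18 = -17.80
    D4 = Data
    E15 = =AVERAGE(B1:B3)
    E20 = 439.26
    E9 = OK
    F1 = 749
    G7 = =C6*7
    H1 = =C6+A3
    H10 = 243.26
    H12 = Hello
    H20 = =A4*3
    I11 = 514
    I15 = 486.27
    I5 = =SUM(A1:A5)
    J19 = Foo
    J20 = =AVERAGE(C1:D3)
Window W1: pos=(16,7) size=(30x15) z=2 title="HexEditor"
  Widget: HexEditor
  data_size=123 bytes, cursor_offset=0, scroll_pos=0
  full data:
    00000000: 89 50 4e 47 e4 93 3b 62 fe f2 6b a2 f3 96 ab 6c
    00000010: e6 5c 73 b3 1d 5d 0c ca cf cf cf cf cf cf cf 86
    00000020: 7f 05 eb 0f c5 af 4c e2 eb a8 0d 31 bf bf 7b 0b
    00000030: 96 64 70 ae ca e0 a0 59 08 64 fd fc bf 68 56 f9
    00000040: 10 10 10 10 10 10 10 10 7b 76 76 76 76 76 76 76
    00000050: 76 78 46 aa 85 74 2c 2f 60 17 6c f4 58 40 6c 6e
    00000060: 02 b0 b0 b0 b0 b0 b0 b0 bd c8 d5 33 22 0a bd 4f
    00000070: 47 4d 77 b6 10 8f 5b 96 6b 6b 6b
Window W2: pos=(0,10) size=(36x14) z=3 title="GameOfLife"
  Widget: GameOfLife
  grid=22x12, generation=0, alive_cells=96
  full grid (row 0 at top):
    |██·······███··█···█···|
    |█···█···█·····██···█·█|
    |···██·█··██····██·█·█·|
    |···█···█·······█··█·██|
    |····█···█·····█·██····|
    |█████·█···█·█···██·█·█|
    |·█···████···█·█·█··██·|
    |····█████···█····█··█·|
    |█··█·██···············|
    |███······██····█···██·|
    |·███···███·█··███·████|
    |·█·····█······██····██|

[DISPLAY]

      ┃A1:                        
      ┃       A       B       C   
      ┃---------------------------
      ┃  1      [0]       0       
      ┃  2    ┏━━━━━━━━━━━━━━━━━━━
      ┃  3    ┃ HexEditor         
      ┃  4    ┠───────────────────
━━━━━━━━━━━━━━━━━━━━━━━━━━━━━━━━━┓
GameOfLife                       ┃
─────────────────────────────────┨
en: 0                            ┃
···█···█·····██···█·█            ┃
··██·█··██····██·█·█·            ┃
··█···█·······█··█·██            ┃
···█···█·····█·██····            ┃
████·█···█·█···██·█·█            ┃
█···████···█·█·█··██·            ┃
···█████···█····█··█·            ┃


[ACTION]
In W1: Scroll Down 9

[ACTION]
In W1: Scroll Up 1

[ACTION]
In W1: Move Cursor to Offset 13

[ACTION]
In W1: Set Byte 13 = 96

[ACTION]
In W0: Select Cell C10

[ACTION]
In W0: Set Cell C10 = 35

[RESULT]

      ┃C10: 35                    
      ┃       A       B       C   
      ┃---------------------------
      ┃  1        0       0       
      ┃  2    ┏━━━━━━━━━━━━━━━━━━━
      ┃  3    ┃ HexEditor         
      ┃  4    ┠───────────────────
━━━━━━━━━━━━━━━━━━━━━━━━━━━━━━━━━┓
GameOfLife                       ┃
─────────────────────────────────┨
en: 0                            ┃
···█···█·····██···█·█            ┃
··██·█··██····██·█·█·            ┃
··█···█·······█··█·██            ┃
···█···█·····█·██····            ┃
████·█···█·█···██·█·█            ┃
█···████···█·█·█··██·            ┃
···█████···█····█··█·            ┃


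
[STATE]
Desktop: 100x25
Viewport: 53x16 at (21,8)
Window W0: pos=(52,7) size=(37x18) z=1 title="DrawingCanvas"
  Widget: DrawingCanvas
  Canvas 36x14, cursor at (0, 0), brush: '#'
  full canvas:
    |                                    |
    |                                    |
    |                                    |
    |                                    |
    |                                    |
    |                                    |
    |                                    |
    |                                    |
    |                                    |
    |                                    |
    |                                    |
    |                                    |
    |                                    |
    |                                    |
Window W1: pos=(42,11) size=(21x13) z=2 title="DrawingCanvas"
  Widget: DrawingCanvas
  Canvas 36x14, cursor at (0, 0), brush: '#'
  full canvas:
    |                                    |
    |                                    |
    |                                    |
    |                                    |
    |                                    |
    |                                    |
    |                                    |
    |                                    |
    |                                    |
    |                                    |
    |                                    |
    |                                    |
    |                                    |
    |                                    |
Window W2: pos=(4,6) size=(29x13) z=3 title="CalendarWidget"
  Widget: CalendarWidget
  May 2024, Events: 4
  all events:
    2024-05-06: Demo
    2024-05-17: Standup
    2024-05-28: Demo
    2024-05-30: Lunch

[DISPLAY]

───────────┨                   ┃ DrawingCanvas       
24         ┃                   ┠─────────────────────
a Su       ┃                   ┃+                    
4  5       ┃         ┏━━━━━━━━━━━━━━━━━━━┓           
11 12      ┃         ┃ DrawingCanvas     ┃           
18 19      ┃         ┠───────────────────┨           
5 26       ┃         ┃+                  ┃           
           ┃         ┃                   ┃           
           ┃         ┃                   ┃           
           ┃         ┃                   ┃           
━━━━━━━━━━━┛         ┃                   ┃           
                     ┃                   ┃           
                     ┃                   ┃           
                     ┃                   ┃           
                     ┃                   ┃           
                     ┗━━━━━━━━━━━━━━━━━━━┛           


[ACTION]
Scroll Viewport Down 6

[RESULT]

24         ┃                   ┠─────────────────────
a Su       ┃                   ┃+                    
4  5       ┃         ┏━━━━━━━━━━━━━━━━━━━┓           
11 12      ┃         ┃ DrawingCanvas     ┃           
18 19      ┃         ┠───────────────────┨           
5 26       ┃         ┃+                  ┃           
           ┃         ┃                   ┃           
           ┃         ┃                   ┃           
           ┃         ┃                   ┃           
━━━━━━━━━━━┛         ┃                   ┃           
                     ┃                   ┃           
                     ┃                   ┃           
                     ┃                   ┃           
                     ┃                   ┃           
                     ┗━━━━━━━━━━━━━━━━━━━┛           
                               ┗━━━━━━━━━━━━━━━━━━━━━


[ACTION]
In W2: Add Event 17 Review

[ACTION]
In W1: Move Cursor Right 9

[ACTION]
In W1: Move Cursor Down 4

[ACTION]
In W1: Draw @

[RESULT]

24         ┃                   ┠─────────────────────
a Su       ┃                   ┃+                    
4  5       ┃         ┏━━━━━━━━━━━━━━━━━━━┓           
11 12      ┃         ┃ DrawingCanvas     ┃           
18 19      ┃         ┠───────────────────┨           
5 26       ┃         ┃                   ┃           
           ┃         ┃                   ┃           
           ┃         ┃                   ┃           
           ┃         ┃                   ┃           
━━━━━━━━━━━┛         ┃         @         ┃           
                     ┃                   ┃           
                     ┃                   ┃           
                     ┃                   ┃           
                     ┃                   ┃           
                     ┗━━━━━━━━━━━━━━━━━━━┛           
                               ┗━━━━━━━━━━━━━━━━━━━━━


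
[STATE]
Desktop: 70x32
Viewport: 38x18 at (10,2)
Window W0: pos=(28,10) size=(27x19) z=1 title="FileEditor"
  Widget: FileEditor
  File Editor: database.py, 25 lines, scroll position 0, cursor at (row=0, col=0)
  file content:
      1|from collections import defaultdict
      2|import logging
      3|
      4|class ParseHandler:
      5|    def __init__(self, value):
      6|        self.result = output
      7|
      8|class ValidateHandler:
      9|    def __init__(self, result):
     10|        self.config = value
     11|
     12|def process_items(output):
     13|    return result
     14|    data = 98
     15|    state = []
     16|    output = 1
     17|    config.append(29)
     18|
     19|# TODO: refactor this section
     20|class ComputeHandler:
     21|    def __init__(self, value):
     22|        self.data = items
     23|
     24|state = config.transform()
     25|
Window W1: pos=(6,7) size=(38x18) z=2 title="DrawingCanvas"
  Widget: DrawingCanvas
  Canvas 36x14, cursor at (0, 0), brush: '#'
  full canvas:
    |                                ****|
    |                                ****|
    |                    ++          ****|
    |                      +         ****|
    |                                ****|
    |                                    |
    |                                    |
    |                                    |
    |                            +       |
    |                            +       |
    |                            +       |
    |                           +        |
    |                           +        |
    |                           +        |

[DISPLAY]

                                      
                                      
                                      
                                      
                                      
━━━━━━━━━━━━━━━━━━━━━━━━━━━━━━━━━┓    
awingCanvas                      ┃    
─────────────────────────────────┨    
                             ****┃━━━━
                             ****┃    
                 ++          ****┃────
                   +         ****┃s im
                             ****┃    
                                 ┃    
                                 ┃ler:
                                 ┃_(se
                         +       ┃sult
                         +       ┃    


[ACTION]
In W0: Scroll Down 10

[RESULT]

                                      
                                      
                                      
                                      
                                      
━━━━━━━━━━━━━━━━━━━━━━━━━━━━━━━━━┓    
awingCanvas                      ┃    
─────────────────────────────────┨    
                             ****┃━━━━
                             ****┃    
                 ++          ****┃────
                   +         ****┃    
                             ****┃ms(o
                                 ┃lt  
                                 ┃    
                                 ┃    
                         +       ┃    
                         +       ┃nd(2


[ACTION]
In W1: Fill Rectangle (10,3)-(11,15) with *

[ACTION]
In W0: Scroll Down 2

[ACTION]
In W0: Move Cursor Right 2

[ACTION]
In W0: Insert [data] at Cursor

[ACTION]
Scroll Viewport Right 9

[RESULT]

                                      
                                      
                                      
                                      
                                      
━━━━━━━━━━━━━━━━━━━━━━━━┓             
as                      ┃             
────────────────────────┨             
                    ****┃━━━━━━━━━━┓  
                    ****┃          ┃  
        ++          ****┃──────────┨  
          +         ****┃         ▲┃  
                    ****┃ms(output░┃  
                        ┃lt       ░┃  
                        ┃         ░┃  
                        ┃         ░┃  
                +       ┃         ░┃  
                +       ┃nd(29)   ░┃  
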